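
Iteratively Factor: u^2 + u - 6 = (u + 3)*(u - 2)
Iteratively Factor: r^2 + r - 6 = (r - 2)*(r + 3)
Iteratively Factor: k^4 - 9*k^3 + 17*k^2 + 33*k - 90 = (k - 3)*(k^3 - 6*k^2 - k + 30) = (k - 3)^2*(k^2 - 3*k - 10) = (k - 5)*(k - 3)^2*(k + 2)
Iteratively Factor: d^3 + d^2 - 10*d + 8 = (d - 2)*(d^2 + 3*d - 4) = (d - 2)*(d + 4)*(d - 1)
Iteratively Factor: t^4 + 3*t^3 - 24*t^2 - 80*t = (t)*(t^3 + 3*t^2 - 24*t - 80) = t*(t + 4)*(t^2 - t - 20) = t*(t + 4)^2*(t - 5)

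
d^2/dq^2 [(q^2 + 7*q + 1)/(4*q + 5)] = -198/(64*q^3 + 240*q^2 + 300*q + 125)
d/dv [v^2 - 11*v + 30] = 2*v - 11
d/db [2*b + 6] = 2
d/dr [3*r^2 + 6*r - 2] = 6*r + 6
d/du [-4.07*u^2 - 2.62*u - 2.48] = -8.14*u - 2.62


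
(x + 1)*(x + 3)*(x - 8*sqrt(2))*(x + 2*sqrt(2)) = x^4 - 6*sqrt(2)*x^3 + 4*x^3 - 24*sqrt(2)*x^2 - 29*x^2 - 128*x - 18*sqrt(2)*x - 96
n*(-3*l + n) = -3*l*n + n^2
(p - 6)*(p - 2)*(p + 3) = p^3 - 5*p^2 - 12*p + 36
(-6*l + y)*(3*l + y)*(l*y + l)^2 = -18*l^4*y^2 - 36*l^4*y - 18*l^4 - 3*l^3*y^3 - 6*l^3*y^2 - 3*l^3*y + l^2*y^4 + 2*l^2*y^3 + l^2*y^2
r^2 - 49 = (r - 7)*(r + 7)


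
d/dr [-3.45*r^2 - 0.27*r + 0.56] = -6.9*r - 0.27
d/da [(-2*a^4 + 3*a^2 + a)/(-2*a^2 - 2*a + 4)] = (2*a^5 + 3*a^4 - 8*a^3 - a^2 + 6*a + 1)/(a^4 + 2*a^3 - 3*a^2 - 4*a + 4)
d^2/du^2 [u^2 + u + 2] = 2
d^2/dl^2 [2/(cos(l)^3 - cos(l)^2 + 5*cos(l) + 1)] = 2*((23*cos(l) - 8*cos(2*l) + 9*cos(3*l))*(cos(l)^3 - cos(l)^2 + 5*cos(l) + 1)/4 + 2*(3*cos(l)^2 - 2*cos(l) + 5)^2*sin(l)^2)/(cos(l)^3 - cos(l)^2 + 5*cos(l) + 1)^3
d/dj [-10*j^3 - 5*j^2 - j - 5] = -30*j^2 - 10*j - 1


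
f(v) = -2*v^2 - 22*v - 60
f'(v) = -4*v - 22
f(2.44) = -125.59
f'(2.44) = -31.76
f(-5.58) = 0.49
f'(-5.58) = 0.32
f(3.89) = -175.84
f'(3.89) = -37.56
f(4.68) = -206.76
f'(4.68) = -40.72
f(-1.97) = -24.42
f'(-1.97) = -14.12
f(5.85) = -257.14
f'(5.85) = -45.40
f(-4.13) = -3.25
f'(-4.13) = -5.48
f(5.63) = -247.25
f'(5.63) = -44.52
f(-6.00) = 0.00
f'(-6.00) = 2.00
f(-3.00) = -12.00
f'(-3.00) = -10.00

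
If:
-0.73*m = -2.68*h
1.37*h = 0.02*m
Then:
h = 0.00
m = 0.00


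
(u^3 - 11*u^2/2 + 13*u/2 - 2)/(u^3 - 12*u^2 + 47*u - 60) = (2*u^2 - 3*u + 1)/(2*(u^2 - 8*u + 15))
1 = 1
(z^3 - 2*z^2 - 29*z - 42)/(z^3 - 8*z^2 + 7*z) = (z^2 + 5*z + 6)/(z*(z - 1))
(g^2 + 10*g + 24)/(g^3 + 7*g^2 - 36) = (g + 4)/(g^2 + g - 6)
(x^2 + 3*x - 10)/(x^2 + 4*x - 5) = (x - 2)/(x - 1)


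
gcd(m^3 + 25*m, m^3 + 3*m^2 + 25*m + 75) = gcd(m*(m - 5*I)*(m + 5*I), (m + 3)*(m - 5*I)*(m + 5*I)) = m^2 + 25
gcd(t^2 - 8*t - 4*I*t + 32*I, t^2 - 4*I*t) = t - 4*I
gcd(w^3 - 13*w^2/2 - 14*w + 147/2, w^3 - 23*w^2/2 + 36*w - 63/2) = w^2 - 10*w + 21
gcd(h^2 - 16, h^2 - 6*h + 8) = h - 4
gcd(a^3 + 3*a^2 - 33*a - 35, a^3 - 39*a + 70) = a^2 + 2*a - 35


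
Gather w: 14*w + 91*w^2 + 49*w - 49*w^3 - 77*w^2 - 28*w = -49*w^3 + 14*w^2 + 35*w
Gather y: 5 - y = 5 - y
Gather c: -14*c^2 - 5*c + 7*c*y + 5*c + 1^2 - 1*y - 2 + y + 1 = -14*c^2 + 7*c*y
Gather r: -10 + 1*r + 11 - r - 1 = 0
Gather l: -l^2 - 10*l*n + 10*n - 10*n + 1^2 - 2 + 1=-l^2 - 10*l*n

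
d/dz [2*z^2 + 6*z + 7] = 4*z + 6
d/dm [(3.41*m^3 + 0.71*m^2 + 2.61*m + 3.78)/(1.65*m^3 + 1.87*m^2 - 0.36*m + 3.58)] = (3.5527136788005e-15*m^5 + 5.2052*m^4 - 11.0682*m^3 + 12.7761*m^2 - 9.0536*m + 10.7046)/(2.7225*m^6 + 6.171*m^5 + 2.3089*m^4 + 10.4676*m^3 + 13.5188*m^2 - 2.5776*m + 12.8164)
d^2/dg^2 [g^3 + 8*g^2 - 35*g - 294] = 6*g + 16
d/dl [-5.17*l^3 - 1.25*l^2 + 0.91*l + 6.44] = -15.51*l^2 - 2.5*l + 0.91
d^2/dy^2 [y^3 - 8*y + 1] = 6*y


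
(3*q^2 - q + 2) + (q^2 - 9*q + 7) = 4*q^2 - 10*q + 9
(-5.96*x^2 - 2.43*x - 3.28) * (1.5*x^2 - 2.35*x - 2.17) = -8.94*x^4 + 10.361*x^3 + 13.7237*x^2 + 12.9811*x + 7.1176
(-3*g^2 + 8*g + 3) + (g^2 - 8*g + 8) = 11 - 2*g^2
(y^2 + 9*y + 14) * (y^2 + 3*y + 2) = y^4 + 12*y^3 + 43*y^2 + 60*y + 28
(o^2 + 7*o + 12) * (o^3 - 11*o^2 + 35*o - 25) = o^5 - 4*o^4 - 30*o^3 + 88*o^2 + 245*o - 300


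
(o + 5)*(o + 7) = o^2 + 12*o + 35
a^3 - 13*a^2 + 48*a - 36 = (a - 6)^2*(a - 1)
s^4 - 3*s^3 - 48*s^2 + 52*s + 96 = (s - 8)*(s - 2)*(s + 1)*(s + 6)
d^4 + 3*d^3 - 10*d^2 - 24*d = d*(d - 3)*(d + 2)*(d + 4)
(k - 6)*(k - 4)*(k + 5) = k^3 - 5*k^2 - 26*k + 120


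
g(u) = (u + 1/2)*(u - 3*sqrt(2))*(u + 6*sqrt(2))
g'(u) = (u + 1/2)*(u - 3*sqrt(2)) + (u + 1/2)*(u + 6*sqrt(2)) + (u - 3*sqrt(2))*(u + 6*sqrt(2)) = 3*u^2 + u + 6*sqrt(2)*u - 36 + 3*sqrt(2)/2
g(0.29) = -27.40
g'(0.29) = -30.88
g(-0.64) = 5.36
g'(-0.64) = -38.72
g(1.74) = -57.32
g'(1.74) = -8.29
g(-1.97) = 59.50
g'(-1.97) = -40.92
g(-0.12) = -13.87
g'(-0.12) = -34.97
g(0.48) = -33.06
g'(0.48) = -28.63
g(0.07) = -20.35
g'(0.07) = -33.20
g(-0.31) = -7.07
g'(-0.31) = -36.53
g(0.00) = -18.00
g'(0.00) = -33.88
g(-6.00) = 140.01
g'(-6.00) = 17.21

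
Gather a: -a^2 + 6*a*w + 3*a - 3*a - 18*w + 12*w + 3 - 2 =-a^2 + 6*a*w - 6*w + 1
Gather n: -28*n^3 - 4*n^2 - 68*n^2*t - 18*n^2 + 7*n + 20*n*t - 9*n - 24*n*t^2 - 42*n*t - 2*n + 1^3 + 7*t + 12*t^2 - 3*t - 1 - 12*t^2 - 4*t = -28*n^3 + n^2*(-68*t - 22) + n*(-24*t^2 - 22*t - 4)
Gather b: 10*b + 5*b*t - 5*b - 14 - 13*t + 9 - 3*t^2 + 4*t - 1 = b*(5*t + 5) - 3*t^2 - 9*t - 6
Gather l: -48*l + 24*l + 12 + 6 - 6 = 12 - 24*l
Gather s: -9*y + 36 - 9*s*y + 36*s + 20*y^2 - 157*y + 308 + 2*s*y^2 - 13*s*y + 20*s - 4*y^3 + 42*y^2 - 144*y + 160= s*(2*y^2 - 22*y + 56) - 4*y^3 + 62*y^2 - 310*y + 504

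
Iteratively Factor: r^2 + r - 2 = (r + 2)*(r - 1)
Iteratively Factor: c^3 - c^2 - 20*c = (c - 5)*(c^2 + 4*c) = c*(c - 5)*(c + 4)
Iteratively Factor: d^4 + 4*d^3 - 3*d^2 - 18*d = (d)*(d^3 + 4*d^2 - 3*d - 18) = d*(d + 3)*(d^2 + d - 6) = d*(d + 3)^2*(d - 2)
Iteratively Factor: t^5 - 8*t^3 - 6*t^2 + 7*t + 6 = (t - 1)*(t^4 + t^3 - 7*t^2 - 13*t - 6) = (t - 1)*(t + 1)*(t^3 - 7*t - 6) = (t - 3)*(t - 1)*(t + 1)*(t^2 + 3*t + 2) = (t - 3)*(t - 1)*(t + 1)^2*(t + 2)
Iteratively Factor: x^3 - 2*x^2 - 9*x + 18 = (x + 3)*(x^2 - 5*x + 6) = (x - 2)*(x + 3)*(x - 3)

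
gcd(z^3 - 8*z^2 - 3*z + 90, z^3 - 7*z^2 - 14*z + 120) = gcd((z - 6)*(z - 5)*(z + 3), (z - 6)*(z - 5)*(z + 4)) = z^2 - 11*z + 30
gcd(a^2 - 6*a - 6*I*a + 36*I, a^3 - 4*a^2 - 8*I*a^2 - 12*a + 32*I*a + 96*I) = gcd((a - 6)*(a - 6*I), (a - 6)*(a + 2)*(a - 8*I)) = a - 6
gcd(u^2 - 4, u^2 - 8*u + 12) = u - 2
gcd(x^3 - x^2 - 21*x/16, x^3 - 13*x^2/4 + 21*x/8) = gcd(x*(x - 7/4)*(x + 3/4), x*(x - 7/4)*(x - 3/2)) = x^2 - 7*x/4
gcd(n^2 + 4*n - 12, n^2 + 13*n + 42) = n + 6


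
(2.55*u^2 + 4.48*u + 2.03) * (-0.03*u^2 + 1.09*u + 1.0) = -0.0765*u^4 + 2.6451*u^3 + 7.3723*u^2 + 6.6927*u + 2.03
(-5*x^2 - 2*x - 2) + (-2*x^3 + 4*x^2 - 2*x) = -2*x^3 - x^2 - 4*x - 2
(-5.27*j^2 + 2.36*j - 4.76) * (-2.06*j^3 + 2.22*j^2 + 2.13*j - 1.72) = 10.8562*j^5 - 16.561*j^4 + 3.8197*j^3 + 3.524*j^2 - 14.198*j + 8.1872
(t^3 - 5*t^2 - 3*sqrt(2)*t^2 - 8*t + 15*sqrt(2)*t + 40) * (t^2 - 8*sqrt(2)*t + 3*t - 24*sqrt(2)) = t^5 - 11*sqrt(2)*t^4 - 2*t^4 + 25*t^3 + 22*sqrt(2)*t^3 - 80*t^2 + 229*sqrt(2)*t^2 - 600*t - 128*sqrt(2)*t - 960*sqrt(2)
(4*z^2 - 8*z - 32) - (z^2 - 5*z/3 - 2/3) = 3*z^2 - 19*z/3 - 94/3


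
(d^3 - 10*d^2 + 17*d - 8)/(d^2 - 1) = (d^2 - 9*d + 8)/(d + 1)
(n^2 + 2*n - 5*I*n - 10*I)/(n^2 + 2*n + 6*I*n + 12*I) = (n - 5*I)/(n + 6*I)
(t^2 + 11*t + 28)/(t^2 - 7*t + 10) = (t^2 + 11*t + 28)/(t^2 - 7*t + 10)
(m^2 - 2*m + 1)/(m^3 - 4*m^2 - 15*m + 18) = (m - 1)/(m^2 - 3*m - 18)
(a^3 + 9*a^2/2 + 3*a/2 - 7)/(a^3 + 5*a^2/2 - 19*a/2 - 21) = (a - 1)/(a - 3)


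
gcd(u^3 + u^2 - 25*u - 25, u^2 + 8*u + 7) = u + 1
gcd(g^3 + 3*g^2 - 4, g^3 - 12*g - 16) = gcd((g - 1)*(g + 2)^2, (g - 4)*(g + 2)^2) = g^2 + 4*g + 4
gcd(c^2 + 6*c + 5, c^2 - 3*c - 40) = c + 5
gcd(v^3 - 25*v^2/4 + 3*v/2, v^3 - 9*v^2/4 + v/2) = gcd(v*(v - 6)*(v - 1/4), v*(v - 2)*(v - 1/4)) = v^2 - v/4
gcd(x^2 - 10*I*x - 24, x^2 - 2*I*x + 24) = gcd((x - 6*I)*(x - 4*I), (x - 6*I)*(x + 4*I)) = x - 6*I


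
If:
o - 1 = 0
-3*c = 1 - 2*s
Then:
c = 2*s/3 - 1/3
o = 1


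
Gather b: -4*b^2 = -4*b^2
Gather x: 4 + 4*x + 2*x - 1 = 6*x + 3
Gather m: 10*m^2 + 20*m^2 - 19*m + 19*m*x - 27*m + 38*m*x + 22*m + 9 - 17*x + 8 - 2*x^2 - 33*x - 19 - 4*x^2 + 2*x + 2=30*m^2 + m*(57*x - 24) - 6*x^2 - 48*x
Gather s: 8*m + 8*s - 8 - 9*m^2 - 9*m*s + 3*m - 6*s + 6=-9*m^2 + 11*m + s*(2 - 9*m) - 2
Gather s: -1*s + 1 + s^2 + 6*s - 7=s^2 + 5*s - 6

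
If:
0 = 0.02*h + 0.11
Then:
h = -5.50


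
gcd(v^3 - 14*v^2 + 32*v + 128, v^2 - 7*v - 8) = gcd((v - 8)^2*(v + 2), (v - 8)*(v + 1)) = v - 8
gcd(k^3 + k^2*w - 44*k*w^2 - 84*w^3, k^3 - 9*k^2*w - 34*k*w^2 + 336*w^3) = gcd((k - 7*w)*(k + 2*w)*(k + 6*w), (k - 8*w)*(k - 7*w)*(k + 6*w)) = -k^2 + k*w + 42*w^2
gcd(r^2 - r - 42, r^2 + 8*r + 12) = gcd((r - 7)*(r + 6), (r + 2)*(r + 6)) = r + 6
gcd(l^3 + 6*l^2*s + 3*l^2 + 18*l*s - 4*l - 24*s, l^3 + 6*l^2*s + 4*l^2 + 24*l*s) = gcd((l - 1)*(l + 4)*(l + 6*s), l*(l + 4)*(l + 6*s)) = l^2 + 6*l*s + 4*l + 24*s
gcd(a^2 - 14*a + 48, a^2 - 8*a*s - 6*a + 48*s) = a - 6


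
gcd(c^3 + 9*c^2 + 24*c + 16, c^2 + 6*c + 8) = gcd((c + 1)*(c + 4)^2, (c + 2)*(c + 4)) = c + 4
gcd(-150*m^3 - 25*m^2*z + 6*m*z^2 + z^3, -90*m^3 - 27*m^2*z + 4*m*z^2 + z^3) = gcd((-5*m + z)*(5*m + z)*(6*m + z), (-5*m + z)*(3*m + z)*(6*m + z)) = -30*m^2 + m*z + z^2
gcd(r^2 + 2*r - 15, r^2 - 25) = r + 5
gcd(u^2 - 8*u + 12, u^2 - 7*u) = 1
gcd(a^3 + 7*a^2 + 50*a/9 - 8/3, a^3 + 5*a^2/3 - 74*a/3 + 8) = a^2 + 17*a/3 - 2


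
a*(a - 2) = a^2 - 2*a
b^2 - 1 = (b - 1)*(b + 1)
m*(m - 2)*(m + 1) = m^3 - m^2 - 2*m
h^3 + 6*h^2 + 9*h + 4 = (h + 1)^2*(h + 4)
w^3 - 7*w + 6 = (w - 2)*(w - 1)*(w + 3)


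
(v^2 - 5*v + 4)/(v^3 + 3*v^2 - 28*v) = (v - 1)/(v*(v + 7))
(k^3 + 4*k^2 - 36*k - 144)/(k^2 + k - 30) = (k^2 - 2*k - 24)/(k - 5)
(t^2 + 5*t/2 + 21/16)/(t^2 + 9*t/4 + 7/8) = (4*t + 3)/(2*(2*t + 1))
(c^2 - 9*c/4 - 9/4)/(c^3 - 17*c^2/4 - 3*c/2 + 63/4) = (4*c + 3)/(4*c^2 - 5*c - 21)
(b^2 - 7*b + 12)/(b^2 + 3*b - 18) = (b - 4)/(b + 6)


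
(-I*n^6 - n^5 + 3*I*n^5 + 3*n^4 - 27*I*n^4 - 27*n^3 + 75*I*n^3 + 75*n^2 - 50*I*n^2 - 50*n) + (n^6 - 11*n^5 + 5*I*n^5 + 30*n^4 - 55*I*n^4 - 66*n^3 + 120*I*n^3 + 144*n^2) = n^6 - I*n^6 - 12*n^5 + 8*I*n^5 + 33*n^4 - 82*I*n^4 - 93*n^3 + 195*I*n^3 + 219*n^2 - 50*I*n^2 - 50*n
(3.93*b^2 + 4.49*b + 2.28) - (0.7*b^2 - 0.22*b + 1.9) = 3.23*b^2 + 4.71*b + 0.38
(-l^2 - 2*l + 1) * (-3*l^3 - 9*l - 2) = 3*l^5 + 6*l^4 + 6*l^3 + 20*l^2 - 5*l - 2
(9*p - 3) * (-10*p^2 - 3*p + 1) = -90*p^3 + 3*p^2 + 18*p - 3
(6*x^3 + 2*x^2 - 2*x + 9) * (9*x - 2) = 54*x^4 + 6*x^3 - 22*x^2 + 85*x - 18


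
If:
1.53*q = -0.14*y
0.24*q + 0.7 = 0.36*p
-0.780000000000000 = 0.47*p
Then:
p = -1.66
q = -5.41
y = 59.08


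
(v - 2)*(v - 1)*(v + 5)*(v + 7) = v^4 + 9*v^3 + v^2 - 81*v + 70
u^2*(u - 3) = u^3 - 3*u^2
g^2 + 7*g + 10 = (g + 2)*(g + 5)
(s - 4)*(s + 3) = s^2 - s - 12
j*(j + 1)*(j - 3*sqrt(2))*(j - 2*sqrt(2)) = j^4 - 5*sqrt(2)*j^3 + j^3 - 5*sqrt(2)*j^2 + 12*j^2 + 12*j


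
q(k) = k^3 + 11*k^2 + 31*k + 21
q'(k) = 3*k^2 + 22*k + 31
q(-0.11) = 17.72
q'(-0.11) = 28.62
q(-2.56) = -3.05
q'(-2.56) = -5.66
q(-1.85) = -5.03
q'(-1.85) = 0.57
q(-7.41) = -11.59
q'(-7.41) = 32.70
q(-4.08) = 9.71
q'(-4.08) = -8.82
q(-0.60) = 6.14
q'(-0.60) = 18.88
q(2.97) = 236.30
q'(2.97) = 122.80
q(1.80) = 118.27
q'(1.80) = 80.32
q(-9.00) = -96.00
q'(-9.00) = 76.00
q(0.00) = 21.00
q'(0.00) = 31.00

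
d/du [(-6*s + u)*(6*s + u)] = 2*u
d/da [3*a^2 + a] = 6*a + 1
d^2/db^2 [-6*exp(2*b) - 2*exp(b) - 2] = (-24*exp(b) - 2)*exp(b)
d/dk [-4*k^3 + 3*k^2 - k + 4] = -12*k^2 + 6*k - 1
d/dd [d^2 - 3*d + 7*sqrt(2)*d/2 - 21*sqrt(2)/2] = 2*d - 3 + 7*sqrt(2)/2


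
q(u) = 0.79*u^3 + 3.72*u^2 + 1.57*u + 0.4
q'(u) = 2.37*u^2 + 7.44*u + 1.57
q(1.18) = 8.73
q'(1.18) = 13.65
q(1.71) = 17.91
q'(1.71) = 21.22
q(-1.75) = 4.81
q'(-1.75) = -4.19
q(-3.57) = 6.26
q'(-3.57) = 5.21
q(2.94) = 57.25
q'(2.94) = 43.93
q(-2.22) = 6.60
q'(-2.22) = -3.27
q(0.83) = 4.72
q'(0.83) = 9.38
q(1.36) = 11.40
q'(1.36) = 16.07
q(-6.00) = -45.74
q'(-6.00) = 42.25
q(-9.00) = -288.32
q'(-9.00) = 126.58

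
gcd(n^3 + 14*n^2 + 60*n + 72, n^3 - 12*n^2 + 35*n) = 1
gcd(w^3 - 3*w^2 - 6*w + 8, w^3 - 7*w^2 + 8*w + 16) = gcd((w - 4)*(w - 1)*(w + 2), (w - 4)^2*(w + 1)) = w - 4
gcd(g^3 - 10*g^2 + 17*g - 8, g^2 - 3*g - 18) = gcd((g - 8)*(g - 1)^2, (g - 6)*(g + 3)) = 1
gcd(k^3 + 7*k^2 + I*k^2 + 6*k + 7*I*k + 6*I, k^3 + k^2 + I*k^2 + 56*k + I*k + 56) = k + 1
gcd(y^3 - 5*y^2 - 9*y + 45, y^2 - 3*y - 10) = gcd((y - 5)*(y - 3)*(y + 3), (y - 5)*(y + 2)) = y - 5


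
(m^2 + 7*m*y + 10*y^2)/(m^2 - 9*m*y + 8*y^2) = (m^2 + 7*m*y + 10*y^2)/(m^2 - 9*m*y + 8*y^2)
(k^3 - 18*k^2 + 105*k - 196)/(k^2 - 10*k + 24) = (k^2 - 14*k + 49)/(k - 6)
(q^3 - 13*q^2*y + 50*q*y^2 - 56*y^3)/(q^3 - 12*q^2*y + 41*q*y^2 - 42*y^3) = (-q + 4*y)/(-q + 3*y)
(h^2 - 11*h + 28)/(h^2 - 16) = (h - 7)/(h + 4)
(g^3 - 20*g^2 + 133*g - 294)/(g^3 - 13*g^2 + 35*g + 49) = (g - 6)/(g + 1)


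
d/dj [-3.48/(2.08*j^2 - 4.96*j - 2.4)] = (14.4768*j - 17.2608)/(-2.08*j^2 + 4.96*j + 2.4)^2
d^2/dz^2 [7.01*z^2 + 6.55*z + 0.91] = 14.0200000000000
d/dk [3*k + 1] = 3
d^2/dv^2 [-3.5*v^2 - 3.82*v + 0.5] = -7.00000000000000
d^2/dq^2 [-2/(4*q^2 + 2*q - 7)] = 16*(4*q^2 + 2*q - (4*q + 1)^2 - 7)/(4*q^2 + 2*q - 7)^3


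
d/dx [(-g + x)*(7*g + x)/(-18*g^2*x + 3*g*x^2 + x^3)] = (2*x*(3*g + x)*(-18*g^2 + 3*g*x + x^2) + 3*(g - x)*(7*g + x)*(-6*g^2 + 2*g*x + x^2))/(x^2*(-18*g^2 + 3*g*x + x^2)^2)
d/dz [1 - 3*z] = -3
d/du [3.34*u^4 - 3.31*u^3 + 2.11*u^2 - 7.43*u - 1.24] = 13.36*u^3 - 9.93*u^2 + 4.22*u - 7.43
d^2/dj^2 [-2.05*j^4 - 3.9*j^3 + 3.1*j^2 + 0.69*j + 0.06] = -24.6*j^2 - 23.4*j + 6.2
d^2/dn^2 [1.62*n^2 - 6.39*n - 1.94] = 3.24000000000000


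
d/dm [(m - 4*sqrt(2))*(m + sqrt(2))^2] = 3*m^2 - 4*sqrt(2)*m - 14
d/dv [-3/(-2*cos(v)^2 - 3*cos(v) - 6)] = 3*(4*cos(v) + 3)*sin(v)/(3*cos(v) + cos(2*v) + 7)^2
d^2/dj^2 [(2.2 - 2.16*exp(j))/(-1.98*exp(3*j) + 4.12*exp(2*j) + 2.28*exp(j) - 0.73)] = (33.872256*exp(6*j) - 130.485168*exp(5*j) + 273.08304*exp(4*j) - 190.388368*exp(3*j) + 5.59965600000001*exp(2*j) - 34.308256*exp(j) - 2.510616)*exp(j)/(7.762392*exp(9*j) - 48.456144*exp(8*j) + 74.0124*exp(7*j) + 50.247116*exp(6*j) - 120.956688*exp(5*j) - 46.85136*exp(4*j) + 32.457042*exp(3*j) + 4.797852*exp(2*j) - 3.645036*exp(j) + 0.389017)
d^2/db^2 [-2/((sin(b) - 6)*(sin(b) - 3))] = 2*(4*sin(b)^4 - 27*sin(b)^3 + 3*sin(b)^2 + 216*sin(b) - 126)/((sin(b) - 6)^3*(sin(b) - 3)^3)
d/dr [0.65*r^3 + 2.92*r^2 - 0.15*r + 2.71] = 1.95*r^2 + 5.84*r - 0.15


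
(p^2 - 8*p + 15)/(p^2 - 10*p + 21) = (p - 5)/(p - 7)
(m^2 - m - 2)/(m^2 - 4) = (m + 1)/(m + 2)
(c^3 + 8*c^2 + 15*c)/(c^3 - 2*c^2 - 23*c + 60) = c*(c + 3)/(c^2 - 7*c + 12)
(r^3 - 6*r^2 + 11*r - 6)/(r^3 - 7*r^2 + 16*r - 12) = (r - 1)/(r - 2)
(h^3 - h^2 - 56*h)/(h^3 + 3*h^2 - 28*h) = (h - 8)/(h - 4)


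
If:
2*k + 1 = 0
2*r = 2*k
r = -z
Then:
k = -1/2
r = -1/2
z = 1/2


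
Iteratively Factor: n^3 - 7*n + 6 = (n - 2)*(n^2 + 2*n - 3) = (n - 2)*(n - 1)*(n + 3)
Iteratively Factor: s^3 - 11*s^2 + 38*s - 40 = (s - 2)*(s^2 - 9*s + 20) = (s - 4)*(s - 2)*(s - 5)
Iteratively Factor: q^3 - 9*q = (q + 3)*(q^2 - 3*q) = (q - 3)*(q + 3)*(q)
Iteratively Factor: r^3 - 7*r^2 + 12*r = (r)*(r^2 - 7*r + 12) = r*(r - 4)*(r - 3)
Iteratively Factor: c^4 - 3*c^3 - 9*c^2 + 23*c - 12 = (c - 1)*(c^3 - 2*c^2 - 11*c + 12) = (c - 1)*(c + 3)*(c^2 - 5*c + 4) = (c - 1)^2*(c + 3)*(c - 4)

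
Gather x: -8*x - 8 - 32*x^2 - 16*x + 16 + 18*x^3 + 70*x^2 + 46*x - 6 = 18*x^3 + 38*x^2 + 22*x + 2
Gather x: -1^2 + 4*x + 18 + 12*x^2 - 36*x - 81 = 12*x^2 - 32*x - 64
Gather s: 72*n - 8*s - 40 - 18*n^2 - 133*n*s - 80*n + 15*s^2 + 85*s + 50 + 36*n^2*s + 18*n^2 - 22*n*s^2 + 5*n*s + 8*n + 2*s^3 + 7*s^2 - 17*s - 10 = 2*s^3 + s^2*(22 - 22*n) + s*(36*n^2 - 128*n + 60)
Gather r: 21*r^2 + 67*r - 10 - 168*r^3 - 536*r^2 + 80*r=-168*r^3 - 515*r^2 + 147*r - 10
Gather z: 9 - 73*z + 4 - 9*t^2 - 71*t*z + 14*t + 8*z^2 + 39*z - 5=-9*t^2 + 14*t + 8*z^2 + z*(-71*t - 34) + 8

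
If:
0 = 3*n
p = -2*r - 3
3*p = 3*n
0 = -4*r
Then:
No Solution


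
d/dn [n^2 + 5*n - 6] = 2*n + 5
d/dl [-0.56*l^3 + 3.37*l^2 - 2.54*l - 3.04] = -1.68*l^2 + 6.74*l - 2.54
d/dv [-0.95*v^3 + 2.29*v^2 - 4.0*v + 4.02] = -2.85*v^2 + 4.58*v - 4.0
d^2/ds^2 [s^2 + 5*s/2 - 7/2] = 2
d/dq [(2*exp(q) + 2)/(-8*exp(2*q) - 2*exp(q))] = (4*exp(2*q) + 8*exp(q) + 1)*exp(-q)/(16*exp(2*q) + 8*exp(q) + 1)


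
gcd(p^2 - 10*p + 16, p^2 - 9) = 1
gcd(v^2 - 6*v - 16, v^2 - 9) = 1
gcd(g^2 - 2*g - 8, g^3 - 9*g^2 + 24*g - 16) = g - 4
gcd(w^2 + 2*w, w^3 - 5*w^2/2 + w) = w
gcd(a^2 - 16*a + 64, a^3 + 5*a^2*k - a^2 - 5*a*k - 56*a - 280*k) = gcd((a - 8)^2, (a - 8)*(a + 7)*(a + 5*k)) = a - 8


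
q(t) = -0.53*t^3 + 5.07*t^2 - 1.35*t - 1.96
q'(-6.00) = -119.43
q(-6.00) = 303.14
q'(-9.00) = -221.40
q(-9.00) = 807.23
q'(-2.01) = -28.16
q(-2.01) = 25.54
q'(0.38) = 2.27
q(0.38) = -1.77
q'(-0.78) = -10.23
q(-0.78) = 2.43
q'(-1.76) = -24.12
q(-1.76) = 19.01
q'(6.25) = -0.08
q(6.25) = 58.25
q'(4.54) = 11.91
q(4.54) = 46.82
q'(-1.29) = -17.08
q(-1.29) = 9.36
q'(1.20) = 8.53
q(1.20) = 2.80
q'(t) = -1.59*t^2 + 10.14*t - 1.35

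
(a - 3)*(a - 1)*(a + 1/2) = a^3 - 7*a^2/2 + a + 3/2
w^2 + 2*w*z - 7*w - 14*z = (w - 7)*(w + 2*z)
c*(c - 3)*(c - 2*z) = c^3 - 2*c^2*z - 3*c^2 + 6*c*z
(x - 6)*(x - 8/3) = x^2 - 26*x/3 + 16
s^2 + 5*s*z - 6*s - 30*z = (s - 6)*(s + 5*z)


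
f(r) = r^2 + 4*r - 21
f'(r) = 2*r + 4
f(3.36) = 3.73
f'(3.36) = 10.72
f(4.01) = 11.12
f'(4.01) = 12.02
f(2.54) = -4.39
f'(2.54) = 9.08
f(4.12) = 12.45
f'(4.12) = 12.24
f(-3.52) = -22.69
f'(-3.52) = -3.04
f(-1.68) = -24.90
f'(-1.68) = 0.64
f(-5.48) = -12.89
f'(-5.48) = -6.96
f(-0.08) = -21.31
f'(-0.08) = 3.84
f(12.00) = 171.00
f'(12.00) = 28.00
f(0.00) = -21.00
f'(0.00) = 4.00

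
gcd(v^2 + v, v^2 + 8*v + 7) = v + 1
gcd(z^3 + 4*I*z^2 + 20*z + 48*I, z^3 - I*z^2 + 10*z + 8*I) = z^2 - 2*I*z + 8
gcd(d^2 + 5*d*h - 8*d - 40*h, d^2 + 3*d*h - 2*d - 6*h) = 1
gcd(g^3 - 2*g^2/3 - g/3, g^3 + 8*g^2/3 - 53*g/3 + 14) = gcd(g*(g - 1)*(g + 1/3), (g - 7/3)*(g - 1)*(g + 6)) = g - 1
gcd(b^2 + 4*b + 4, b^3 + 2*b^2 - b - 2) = b + 2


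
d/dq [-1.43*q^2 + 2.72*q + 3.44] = 2.72 - 2.86*q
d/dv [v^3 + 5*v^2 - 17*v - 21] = 3*v^2 + 10*v - 17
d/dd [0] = 0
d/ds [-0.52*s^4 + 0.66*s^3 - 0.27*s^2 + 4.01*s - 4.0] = -2.08*s^3 + 1.98*s^2 - 0.54*s + 4.01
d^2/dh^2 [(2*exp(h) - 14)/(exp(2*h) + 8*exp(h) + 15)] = 2*(exp(4*h) - 36*exp(3*h) - 258*exp(2*h) - 148*exp(h) + 1065)*exp(h)/(exp(6*h) + 24*exp(5*h) + 237*exp(4*h) + 1232*exp(3*h) + 3555*exp(2*h) + 5400*exp(h) + 3375)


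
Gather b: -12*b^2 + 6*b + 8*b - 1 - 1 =-12*b^2 + 14*b - 2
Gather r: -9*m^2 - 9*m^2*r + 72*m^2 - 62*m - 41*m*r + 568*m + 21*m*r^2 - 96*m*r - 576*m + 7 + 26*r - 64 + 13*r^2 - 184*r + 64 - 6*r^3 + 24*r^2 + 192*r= 63*m^2 - 70*m - 6*r^3 + r^2*(21*m + 37) + r*(-9*m^2 - 137*m + 34) + 7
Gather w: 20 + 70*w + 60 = 70*w + 80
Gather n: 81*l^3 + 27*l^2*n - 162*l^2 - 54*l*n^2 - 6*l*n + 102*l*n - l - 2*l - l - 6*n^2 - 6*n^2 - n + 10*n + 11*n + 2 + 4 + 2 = 81*l^3 - 162*l^2 - 4*l + n^2*(-54*l - 12) + n*(27*l^2 + 96*l + 20) + 8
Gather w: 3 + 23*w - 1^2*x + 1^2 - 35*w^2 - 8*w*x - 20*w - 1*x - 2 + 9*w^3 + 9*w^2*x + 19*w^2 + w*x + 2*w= 9*w^3 + w^2*(9*x - 16) + w*(5 - 7*x) - 2*x + 2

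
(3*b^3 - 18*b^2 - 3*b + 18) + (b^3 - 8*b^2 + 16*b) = 4*b^3 - 26*b^2 + 13*b + 18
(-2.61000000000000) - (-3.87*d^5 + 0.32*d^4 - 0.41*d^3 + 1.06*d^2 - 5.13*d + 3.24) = 3.87*d^5 - 0.32*d^4 + 0.41*d^3 - 1.06*d^2 + 5.13*d - 5.85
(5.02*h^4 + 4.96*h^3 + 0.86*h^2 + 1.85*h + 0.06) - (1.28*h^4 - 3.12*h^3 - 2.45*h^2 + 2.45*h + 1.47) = 3.74*h^4 + 8.08*h^3 + 3.31*h^2 - 0.6*h - 1.41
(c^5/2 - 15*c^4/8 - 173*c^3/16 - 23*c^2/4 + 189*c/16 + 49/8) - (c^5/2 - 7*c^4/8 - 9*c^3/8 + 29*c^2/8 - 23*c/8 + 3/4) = -c^4 - 155*c^3/16 - 75*c^2/8 + 235*c/16 + 43/8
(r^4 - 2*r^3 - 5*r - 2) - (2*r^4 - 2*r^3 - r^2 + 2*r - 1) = -r^4 + r^2 - 7*r - 1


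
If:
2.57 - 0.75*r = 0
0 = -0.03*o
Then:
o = 0.00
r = 3.43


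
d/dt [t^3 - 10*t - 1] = 3*t^2 - 10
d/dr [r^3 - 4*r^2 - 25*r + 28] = 3*r^2 - 8*r - 25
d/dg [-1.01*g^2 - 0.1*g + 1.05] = -2.02*g - 0.1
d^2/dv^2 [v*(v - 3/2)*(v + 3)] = 6*v + 3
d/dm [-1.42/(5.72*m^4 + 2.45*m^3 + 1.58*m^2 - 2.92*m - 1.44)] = (32.4896*m^3 + 10.437*m^2 + 4.4872*m - 4.1464)/(5.72*m^4 + 2.45*m^3 + 1.58*m^2 - 2.92*m - 1.44)^2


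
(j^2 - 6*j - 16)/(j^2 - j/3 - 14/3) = 3*(j - 8)/(3*j - 7)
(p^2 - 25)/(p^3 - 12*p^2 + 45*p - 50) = (p + 5)/(p^2 - 7*p + 10)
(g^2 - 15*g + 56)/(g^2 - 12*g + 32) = (g - 7)/(g - 4)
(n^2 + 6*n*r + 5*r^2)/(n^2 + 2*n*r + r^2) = (n + 5*r)/(n + r)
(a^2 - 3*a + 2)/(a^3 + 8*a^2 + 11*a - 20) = (a - 2)/(a^2 + 9*a + 20)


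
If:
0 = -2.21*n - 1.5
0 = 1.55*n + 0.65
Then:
No Solution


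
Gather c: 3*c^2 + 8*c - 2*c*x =3*c^2 + c*(8 - 2*x)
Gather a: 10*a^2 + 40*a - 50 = 10*a^2 + 40*a - 50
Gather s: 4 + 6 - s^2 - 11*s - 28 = -s^2 - 11*s - 18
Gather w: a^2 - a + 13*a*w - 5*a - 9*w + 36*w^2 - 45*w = a^2 - 6*a + 36*w^2 + w*(13*a - 54)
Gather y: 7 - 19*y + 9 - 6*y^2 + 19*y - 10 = 6 - 6*y^2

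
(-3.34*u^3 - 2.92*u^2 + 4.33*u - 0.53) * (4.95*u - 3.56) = -16.533*u^4 - 2.5636*u^3 + 31.8287*u^2 - 18.0383*u + 1.8868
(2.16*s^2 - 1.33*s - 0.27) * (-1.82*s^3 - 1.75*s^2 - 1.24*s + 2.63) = -3.9312*s^5 - 1.3594*s^4 + 0.1405*s^3 + 7.8025*s^2 - 3.1631*s - 0.7101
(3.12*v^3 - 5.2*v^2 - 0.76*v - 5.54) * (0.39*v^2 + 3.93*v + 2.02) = 1.2168*v^5 + 10.2336*v^4 - 14.43*v^3 - 15.6514*v^2 - 23.3074*v - 11.1908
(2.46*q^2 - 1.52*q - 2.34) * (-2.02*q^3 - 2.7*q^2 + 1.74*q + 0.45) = -4.9692*q^5 - 3.5716*q^4 + 13.1112*q^3 + 4.7802*q^2 - 4.7556*q - 1.053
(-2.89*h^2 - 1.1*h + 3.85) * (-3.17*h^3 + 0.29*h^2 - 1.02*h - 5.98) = 9.1613*h^5 + 2.6489*h^4 - 9.5757*h^3 + 19.5207*h^2 + 2.651*h - 23.023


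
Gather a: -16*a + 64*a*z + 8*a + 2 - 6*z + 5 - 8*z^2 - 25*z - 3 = a*(64*z - 8) - 8*z^2 - 31*z + 4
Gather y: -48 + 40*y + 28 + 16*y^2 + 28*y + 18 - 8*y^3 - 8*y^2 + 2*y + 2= -8*y^3 + 8*y^2 + 70*y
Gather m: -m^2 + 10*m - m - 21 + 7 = -m^2 + 9*m - 14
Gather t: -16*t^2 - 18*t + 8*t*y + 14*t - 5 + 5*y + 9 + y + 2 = -16*t^2 + t*(8*y - 4) + 6*y + 6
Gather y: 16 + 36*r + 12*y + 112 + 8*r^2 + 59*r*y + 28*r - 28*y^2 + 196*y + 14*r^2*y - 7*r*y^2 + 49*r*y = 8*r^2 + 64*r + y^2*(-7*r - 28) + y*(14*r^2 + 108*r + 208) + 128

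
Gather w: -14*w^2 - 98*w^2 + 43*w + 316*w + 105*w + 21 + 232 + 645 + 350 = -112*w^2 + 464*w + 1248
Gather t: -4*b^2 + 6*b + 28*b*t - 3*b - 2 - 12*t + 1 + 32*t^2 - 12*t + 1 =-4*b^2 + 3*b + 32*t^2 + t*(28*b - 24)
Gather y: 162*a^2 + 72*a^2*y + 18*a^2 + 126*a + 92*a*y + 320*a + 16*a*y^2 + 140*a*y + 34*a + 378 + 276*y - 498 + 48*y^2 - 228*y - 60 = 180*a^2 + 480*a + y^2*(16*a + 48) + y*(72*a^2 + 232*a + 48) - 180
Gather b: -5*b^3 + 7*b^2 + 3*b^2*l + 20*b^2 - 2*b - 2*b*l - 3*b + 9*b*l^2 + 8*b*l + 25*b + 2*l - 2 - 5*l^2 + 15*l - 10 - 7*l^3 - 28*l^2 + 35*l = -5*b^3 + b^2*(3*l + 27) + b*(9*l^2 + 6*l + 20) - 7*l^3 - 33*l^2 + 52*l - 12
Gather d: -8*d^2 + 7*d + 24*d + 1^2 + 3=-8*d^2 + 31*d + 4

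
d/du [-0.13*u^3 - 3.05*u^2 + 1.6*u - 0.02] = -0.39*u^2 - 6.1*u + 1.6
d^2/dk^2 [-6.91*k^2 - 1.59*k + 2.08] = -13.8200000000000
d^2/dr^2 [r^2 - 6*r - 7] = 2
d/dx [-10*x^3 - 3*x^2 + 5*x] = -30*x^2 - 6*x + 5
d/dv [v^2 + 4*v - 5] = 2*v + 4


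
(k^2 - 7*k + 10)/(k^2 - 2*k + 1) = (k^2 - 7*k + 10)/(k^2 - 2*k + 1)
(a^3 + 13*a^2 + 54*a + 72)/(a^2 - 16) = (a^2 + 9*a + 18)/(a - 4)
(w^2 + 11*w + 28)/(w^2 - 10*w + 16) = (w^2 + 11*w + 28)/(w^2 - 10*w + 16)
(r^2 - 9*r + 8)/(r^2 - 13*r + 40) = (r - 1)/(r - 5)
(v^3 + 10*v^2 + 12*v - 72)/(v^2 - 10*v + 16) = (v^2 + 12*v + 36)/(v - 8)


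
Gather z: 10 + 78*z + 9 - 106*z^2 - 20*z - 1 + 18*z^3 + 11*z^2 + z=18*z^3 - 95*z^2 + 59*z + 18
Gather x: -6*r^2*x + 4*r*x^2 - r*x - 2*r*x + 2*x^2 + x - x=x^2*(4*r + 2) + x*(-6*r^2 - 3*r)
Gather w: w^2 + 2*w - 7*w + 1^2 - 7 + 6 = w^2 - 5*w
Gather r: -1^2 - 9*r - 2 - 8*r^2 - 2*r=-8*r^2 - 11*r - 3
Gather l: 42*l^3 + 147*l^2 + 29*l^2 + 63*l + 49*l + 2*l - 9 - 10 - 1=42*l^3 + 176*l^2 + 114*l - 20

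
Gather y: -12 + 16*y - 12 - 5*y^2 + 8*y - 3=-5*y^2 + 24*y - 27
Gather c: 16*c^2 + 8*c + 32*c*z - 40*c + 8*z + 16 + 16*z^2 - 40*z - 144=16*c^2 + c*(32*z - 32) + 16*z^2 - 32*z - 128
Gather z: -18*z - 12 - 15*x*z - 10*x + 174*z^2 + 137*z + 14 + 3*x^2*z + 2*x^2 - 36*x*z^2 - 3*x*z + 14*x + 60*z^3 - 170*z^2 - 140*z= 2*x^2 + 4*x + 60*z^3 + z^2*(4 - 36*x) + z*(3*x^2 - 18*x - 21) + 2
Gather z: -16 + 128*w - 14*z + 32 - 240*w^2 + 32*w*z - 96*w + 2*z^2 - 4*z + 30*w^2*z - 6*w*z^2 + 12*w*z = -240*w^2 + 32*w + z^2*(2 - 6*w) + z*(30*w^2 + 44*w - 18) + 16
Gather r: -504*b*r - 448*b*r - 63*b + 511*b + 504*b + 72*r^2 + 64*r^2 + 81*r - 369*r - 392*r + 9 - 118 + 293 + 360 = 952*b + 136*r^2 + r*(-952*b - 680) + 544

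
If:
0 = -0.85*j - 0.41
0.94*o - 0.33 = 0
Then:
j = -0.48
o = 0.35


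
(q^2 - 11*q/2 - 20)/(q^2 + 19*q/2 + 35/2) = (q - 8)/(q + 7)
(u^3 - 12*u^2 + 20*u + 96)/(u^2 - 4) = (u^2 - 14*u + 48)/(u - 2)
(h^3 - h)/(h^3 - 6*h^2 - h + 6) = h/(h - 6)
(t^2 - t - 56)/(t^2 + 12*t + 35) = (t - 8)/(t + 5)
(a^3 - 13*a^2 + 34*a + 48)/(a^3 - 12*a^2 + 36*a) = (a^2 - 7*a - 8)/(a*(a - 6))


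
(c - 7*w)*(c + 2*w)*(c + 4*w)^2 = c^4 + 3*c^3*w - 38*c^2*w^2 - 192*c*w^3 - 224*w^4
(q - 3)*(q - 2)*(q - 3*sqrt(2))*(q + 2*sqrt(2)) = q^4 - 5*q^3 - sqrt(2)*q^3 - 6*q^2 + 5*sqrt(2)*q^2 - 6*sqrt(2)*q + 60*q - 72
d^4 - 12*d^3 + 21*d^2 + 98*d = d*(d - 7)^2*(d + 2)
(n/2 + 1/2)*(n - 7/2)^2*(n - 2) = n^4/2 - 4*n^3 + 69*n^2/8 + 7*n/8 - 49/4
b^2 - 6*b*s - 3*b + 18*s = (b - 3)*(b - 6*s)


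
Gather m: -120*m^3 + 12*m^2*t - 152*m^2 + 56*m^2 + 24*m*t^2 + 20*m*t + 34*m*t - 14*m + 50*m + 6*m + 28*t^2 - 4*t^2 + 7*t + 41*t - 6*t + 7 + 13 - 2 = -120*m^3 + m^2*(12*t - 96) + m*(24*t^2 + 54*t + 42) + 24*t^2 + 42*t + 18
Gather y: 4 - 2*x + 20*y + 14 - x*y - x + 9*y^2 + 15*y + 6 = -3*x + 9*y^2 + y*(35 - x) + 24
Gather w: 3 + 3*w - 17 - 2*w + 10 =w - 4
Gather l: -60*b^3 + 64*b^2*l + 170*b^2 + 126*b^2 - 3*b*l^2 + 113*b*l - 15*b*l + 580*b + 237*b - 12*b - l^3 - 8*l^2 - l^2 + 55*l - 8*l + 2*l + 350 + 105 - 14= -60*b^3 + 296*b^2 + 805*b - l^3 + l^2*(-3*b - 9) + l*(64*b^2 + 98*b + 49) + 441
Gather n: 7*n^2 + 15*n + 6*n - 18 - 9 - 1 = 7*n^2 + 21*n - 28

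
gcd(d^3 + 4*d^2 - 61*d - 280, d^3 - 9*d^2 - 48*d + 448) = d^2 - d - 56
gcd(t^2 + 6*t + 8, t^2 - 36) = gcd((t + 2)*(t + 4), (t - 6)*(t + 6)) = 1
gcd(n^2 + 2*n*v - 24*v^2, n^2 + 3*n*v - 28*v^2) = -n + 4*v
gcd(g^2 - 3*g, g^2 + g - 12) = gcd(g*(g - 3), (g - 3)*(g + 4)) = g - 3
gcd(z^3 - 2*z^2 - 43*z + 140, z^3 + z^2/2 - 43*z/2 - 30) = z - 5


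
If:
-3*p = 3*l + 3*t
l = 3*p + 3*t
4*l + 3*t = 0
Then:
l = 0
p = 0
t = 0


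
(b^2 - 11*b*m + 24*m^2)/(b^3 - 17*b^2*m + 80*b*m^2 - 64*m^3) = (b - 3*m)/(b^2 - 9*b*m + 8*m^2)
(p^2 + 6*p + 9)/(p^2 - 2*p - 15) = (p + 3)/(p - 5)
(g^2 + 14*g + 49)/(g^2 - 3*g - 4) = (g^2 + 14*g + 49)/(g^2 - 3*g - 4)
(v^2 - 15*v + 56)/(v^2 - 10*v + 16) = (v - 7)/(v - 2)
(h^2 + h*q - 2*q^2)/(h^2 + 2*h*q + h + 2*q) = (h - q)/(h + 1)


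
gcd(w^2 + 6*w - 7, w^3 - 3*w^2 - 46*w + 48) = w - 1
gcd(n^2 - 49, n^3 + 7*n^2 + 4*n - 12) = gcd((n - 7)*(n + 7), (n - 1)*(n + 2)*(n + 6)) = 1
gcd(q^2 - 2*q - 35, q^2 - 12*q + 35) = q - 7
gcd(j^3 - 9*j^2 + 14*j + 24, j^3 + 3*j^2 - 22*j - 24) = j^2 - 3*j - 4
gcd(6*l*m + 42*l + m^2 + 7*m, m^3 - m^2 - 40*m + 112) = m + 7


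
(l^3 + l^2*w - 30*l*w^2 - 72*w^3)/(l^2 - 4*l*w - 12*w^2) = (l^2 + 7*l*w + 12*w^2)/(l + 2*w)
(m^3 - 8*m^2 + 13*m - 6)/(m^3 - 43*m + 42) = (m - 1)/(m + 7)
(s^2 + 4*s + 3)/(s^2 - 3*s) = (s^2 + 4*s + 3)/(s*(s - 3))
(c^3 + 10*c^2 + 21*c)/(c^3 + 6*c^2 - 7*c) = (c + 3)/(c - 1)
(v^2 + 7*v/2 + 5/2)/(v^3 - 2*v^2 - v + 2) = (v + 5/2)/(v^2 - 3*v + 2)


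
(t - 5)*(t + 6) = t^2 + t - 30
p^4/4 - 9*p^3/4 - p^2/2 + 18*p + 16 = (p/2 + 1/2)*(p/2 + 1)*(p - 8)*(p - 4)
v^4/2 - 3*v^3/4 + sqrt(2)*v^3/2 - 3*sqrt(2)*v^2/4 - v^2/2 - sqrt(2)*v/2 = v*(v/2 + sqrt(2)/2)*(v - 2)*(v + 1/2)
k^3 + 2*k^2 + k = k*(k + 1)^2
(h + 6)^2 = h^2 + 12*h + 36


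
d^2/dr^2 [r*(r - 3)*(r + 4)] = 6*r + 2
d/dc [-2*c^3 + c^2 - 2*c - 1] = -6*c^2 + 2*c - 2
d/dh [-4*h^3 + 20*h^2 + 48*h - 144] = -12*h^2 + 40*h + 48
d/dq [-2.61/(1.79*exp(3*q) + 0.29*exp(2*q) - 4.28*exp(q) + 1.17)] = (14.0157*exp(2*q) + 1.5138*exp(q) - 11.1708)*exp(q)/(1.79*exp(3*q) + 0.29*exp(2*q) - 4.28*exp(q) + 1.17)^2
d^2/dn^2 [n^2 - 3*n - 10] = 2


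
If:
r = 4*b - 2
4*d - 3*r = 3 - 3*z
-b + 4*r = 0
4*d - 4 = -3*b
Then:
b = 8/15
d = 3/5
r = 2/15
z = 1/3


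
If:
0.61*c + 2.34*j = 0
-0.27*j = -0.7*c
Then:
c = 0.00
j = 0.00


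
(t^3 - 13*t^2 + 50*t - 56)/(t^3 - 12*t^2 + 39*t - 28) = (t - 2)/(t - 1)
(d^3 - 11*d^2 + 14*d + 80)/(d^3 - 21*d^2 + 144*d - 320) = (d + 2)/(d - 8)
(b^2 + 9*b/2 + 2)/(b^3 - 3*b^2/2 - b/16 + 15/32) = 16*(b + 4)/(16*b^2 - 32*b + 15)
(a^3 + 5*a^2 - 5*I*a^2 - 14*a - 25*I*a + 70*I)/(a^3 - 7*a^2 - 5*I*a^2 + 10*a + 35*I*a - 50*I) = (a + 7)/(a - 5)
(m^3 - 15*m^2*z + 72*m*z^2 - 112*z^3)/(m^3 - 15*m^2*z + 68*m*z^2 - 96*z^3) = (m^2 - 11*m*z + 28*z^2)/(m^2 - 11*m*z + 24*z^2)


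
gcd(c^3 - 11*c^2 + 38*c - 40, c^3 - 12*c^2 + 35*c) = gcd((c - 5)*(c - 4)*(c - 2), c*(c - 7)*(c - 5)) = c - 5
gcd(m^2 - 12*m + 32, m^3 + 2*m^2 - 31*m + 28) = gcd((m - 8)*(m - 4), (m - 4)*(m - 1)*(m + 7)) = m - 4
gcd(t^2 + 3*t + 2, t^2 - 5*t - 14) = t + 2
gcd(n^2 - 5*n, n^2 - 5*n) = n^2 - 5*n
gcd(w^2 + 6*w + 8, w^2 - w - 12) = 1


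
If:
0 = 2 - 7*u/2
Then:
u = 4/7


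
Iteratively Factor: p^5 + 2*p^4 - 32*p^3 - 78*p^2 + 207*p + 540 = (p + 4)*(p^4 - 2*p^3 - 24*p^2 + 18*p + 135) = (p + 3)*(p + 4)*(p^3 - 5*p^2 - 9*p + 45) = (p - 5)*(p + 3)*(p + 4)*(p^2 - 9) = (p - 5)*(p - 3)*(p + 3)*(p + 4)*(p + 3)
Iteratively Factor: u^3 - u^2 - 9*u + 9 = (u - 3)*(u^2 + 2*u - 3) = (u - 3)*(u + 3)*(u - 1)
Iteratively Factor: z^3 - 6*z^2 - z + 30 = (z - 3)*(z^2 - 3*z - 10) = (z - 5)*(z - 3)*(z + 2)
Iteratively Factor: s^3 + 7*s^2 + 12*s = (s + 4)*(s^2 + 3*s) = (s + 3)*(s + 4)*(s)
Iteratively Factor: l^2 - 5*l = (l)*(l - 5)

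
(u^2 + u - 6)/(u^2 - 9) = (u - 2)/(u - 3)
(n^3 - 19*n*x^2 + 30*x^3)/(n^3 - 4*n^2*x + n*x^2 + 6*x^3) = (n + 5*x)/(n + x)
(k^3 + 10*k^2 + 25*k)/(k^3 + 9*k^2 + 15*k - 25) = k/(k - 1)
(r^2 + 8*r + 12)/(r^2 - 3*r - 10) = (r + 6)/(r - 5)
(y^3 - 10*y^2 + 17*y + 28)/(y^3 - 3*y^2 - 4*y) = (y - 7)/y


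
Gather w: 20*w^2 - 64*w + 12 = 20*w^2 - 64*w + 12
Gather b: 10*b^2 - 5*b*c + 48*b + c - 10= 10*b^2 + b*(48 - 5*c) + c - 10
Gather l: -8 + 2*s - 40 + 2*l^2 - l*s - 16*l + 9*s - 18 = 2*l^2 + l*(-s - 16) + 11*s - 66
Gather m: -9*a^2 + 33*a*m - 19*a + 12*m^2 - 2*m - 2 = -9*a^2 - 19*a + 12*m^2 + m*(33*a - 2) - 2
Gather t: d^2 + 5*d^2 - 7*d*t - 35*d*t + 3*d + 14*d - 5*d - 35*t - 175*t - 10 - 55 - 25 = 6*d^2 + 12*d + t*(-42*d - 210) - 90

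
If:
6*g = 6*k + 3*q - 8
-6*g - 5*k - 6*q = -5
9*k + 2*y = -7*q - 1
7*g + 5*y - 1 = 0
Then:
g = 641/87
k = 595/29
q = -2056/87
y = -880/87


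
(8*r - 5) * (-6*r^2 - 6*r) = -48*r^3 - 18*r^2 + 30*r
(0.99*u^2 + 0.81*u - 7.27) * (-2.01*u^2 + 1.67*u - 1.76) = -1.9899*u^4 + 0.0252000000000001*u^3 + 14.223*u^2 - 13.5665*u + 12.7952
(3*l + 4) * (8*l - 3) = 24*l^2 + 23*l - 12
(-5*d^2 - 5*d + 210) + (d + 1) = -5*d^2 - 4*d + 211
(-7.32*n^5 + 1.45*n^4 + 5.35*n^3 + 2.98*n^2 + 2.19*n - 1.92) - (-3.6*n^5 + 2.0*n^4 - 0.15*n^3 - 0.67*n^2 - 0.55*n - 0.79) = -3.72*n^5 - 0.55*n^4 + 5.5*n^3 + 3.65*n^2 + 2.74*n - 1.13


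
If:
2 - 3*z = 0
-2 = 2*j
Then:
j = -1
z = 2/3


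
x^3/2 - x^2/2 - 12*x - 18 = (x/2 + 1)*(x - 6)*(x + 3)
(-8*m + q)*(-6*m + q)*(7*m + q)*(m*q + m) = 336*m^4*q + 336*m^4 - 50*m^3*q^2 - 50*m^3*q - 7*m^2*q^3 - 7*m^2*q^2 + m*q^4 + m*q^3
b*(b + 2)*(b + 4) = b^3 + 6*b^2 + 8*b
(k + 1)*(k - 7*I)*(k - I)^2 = k^4 + k^3 - 9*I*k^3 - 15*k^2 - 9*I*k^2 - 15*k + 7*I*k + 7*I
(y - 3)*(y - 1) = y^2 - 4*y + 3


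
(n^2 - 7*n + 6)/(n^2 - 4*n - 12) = (n - 1)/(n + 2)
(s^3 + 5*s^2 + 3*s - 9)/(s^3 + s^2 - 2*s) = (s^2 + 6*s + 9)/(s*(s + 2))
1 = 1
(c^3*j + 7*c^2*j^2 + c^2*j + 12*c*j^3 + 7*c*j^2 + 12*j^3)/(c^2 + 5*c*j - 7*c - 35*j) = j*(c^3 + 7*c^2*j + c^2 + 12*c*j^2 + 7*c*j + 12*j^2)/(c^2 + 5*c*j - 7*c - 35*j)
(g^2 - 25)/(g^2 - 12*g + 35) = (g + 5)/(g - 7)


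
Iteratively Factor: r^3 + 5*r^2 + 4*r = (r + 4)*(r^2 + r) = (r + 1)*(r + 4)*(r)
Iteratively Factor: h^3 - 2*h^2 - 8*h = (h + 2)*(h^2 - 4*h) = (h - 4)*(h + 2)*(h)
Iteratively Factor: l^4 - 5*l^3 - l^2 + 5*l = (l - 5)*(l^3 - l) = l*(l - 5)*(l^2 - 1) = l*(l - 5)*(l - 1)*(l + 1)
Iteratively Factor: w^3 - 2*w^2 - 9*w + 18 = (w + 3)*(w^2 - 5*w + 6) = (w - 2)*(w + 3)*(w - 3)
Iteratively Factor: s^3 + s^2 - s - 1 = (s - 1)*(s^2 + 2*s + 1) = (s - 1)*(s + 1)*(s + 1)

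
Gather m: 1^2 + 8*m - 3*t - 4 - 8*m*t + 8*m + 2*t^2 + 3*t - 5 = m*(16 - 8*t) + 2*t^2 - 8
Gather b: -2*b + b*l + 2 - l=b*(l - 2) - l + 2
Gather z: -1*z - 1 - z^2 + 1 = -z^2 - z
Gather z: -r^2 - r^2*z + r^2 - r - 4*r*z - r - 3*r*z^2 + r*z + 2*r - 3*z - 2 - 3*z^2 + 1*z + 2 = z^2*(-3*r - 3) + z*(-r^2 - 3*r - 2)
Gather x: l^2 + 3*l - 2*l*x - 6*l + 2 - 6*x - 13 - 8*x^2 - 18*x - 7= l^2 - 3*l - 8*x^2 + x*(-2*l - 24) - 18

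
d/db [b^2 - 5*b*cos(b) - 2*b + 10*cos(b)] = 5*b*sin(b) + 2*b - 10*sin(b) - 5*cos(b) - 2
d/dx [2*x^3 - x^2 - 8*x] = 6*x^2 - 2*x - 8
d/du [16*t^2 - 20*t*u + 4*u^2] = -20*t + 8*u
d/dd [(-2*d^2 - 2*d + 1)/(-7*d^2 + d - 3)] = (-16*d^2 + 26*d + 5)/(49*d^4 - 14*d^3 + 43*d^2 - 6*d + 9)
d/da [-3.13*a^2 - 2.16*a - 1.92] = -6.26*a - 2.16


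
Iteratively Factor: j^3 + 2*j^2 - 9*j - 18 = (j + 2)*(j^2 - 9) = (j - 3)*(j + 2)*(j + 3)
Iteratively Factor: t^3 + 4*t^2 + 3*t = (t + 1)*(t^2 + 3*t) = (t + 1)*(t + 3)*(t)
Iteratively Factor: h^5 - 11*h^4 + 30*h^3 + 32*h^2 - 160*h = (h + 2)*(h^4 - 13*h^3 + 56*h^2 - 80*h) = (h - 5)*(h + 2)*(h^3 - 8*h^2 + 16*h) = (h - 5)*(h - 4)*(h + 2)*(h^2 - 4*h) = (h - 5)*(h - 4)^2*(h + 2)*(h)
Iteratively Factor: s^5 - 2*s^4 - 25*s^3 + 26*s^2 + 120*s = (s)*(s^4 - 2*s^3 - 25*s^2 + 26*s + 120) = s*(s - 5)*(s^3 + 3*s^2 - 10*s - 24) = s*(s - 5)*(s + 4)*(s^2 - s - 6) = s*(s - 5)*(s - 3)*(s + 4)*(s + 2)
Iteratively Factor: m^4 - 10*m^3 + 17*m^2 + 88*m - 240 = (m - 4)*(m^3 - 6*m^2 - 7*m + 60) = (m - 4)^2*(m^2 - 2*m - 15) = (m - 4)^2*(m + 3)*(m - 5)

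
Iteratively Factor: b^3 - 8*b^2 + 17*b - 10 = (b - 1)*(b^2 - 7*b + 10) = (b - 2)*(b - 1)*(b - 5)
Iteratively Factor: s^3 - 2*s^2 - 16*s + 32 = (s + 4)*(s^2 - 6*s + 8) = (s - 2)*(s + 4)*(s - 4)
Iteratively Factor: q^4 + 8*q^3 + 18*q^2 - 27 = (q + 3)*(q^3 + 5*q^2 + 3*q - 9) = (q + 3)^2*(q^2 + 2*q - 3) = (q - 1)*(q + 3)^2*(q + 3)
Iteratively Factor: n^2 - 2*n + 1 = (n - 1)*(n - 1)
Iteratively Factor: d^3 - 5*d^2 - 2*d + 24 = (d - 3)*(d^2 - 2*d - 8) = (d - 4)*(d - 3)*(d + 2)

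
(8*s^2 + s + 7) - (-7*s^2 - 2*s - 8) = 15*s^2 + 3*s + 15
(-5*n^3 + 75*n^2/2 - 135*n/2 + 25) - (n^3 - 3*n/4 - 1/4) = -6*n^3 + 75*n^2/2 - 267*n/4 + 101/4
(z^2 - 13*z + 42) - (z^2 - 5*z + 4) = 38 - 8*z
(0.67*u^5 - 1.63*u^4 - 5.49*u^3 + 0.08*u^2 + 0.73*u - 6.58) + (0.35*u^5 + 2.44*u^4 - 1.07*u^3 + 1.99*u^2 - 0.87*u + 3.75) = 1.02*u^5 + 0.81*u^4 - 6.56*u^3 + 2.07*u^2 - 0.14*u - 2.83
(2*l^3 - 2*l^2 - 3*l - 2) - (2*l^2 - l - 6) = 2*l^3 - 4*l^2 - 2*l + 4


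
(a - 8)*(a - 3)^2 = a^3 - 14*a^2 + 57*a - 72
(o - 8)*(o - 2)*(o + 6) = o^3 - 4*o^2 - 44*o + 96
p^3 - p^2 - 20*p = p*(p - 5)*(p + 4)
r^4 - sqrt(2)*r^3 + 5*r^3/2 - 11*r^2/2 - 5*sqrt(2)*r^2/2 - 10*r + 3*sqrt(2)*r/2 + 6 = (r - 1/2)*(r + 3)*(r - 2*sqrt(2))*(r + sqrt(2))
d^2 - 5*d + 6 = (d - 3)*(d - 2)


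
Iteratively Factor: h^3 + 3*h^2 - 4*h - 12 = (h + 3)*(h^2 - 4) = (h - 2)*(h + 3)*(h + 2)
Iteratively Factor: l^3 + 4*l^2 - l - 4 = (l - 1)*(l^2 + 5*l + 4) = (l - 1)*(l + 1)*(l + 4)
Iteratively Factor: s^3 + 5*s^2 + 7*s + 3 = (s + 1)*(s^2 + 4*s + 3) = (s + 1)*(s + 3)*(s + 1)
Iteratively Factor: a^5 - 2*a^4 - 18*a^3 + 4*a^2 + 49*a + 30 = (a + 1)*(a^4 - 3*a^3 - 15*a^2 + 19*a + 30) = (a + 1)^2*(a^3 - 4*a^2 - 11*a + 30) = (a - 5)*(a + 1)^2*(a^2 + a - 6) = (a - 5)*(a + 1)^2*(a + 3)*(a - 2)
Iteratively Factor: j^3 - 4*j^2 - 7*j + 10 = (j - 1)*(j^2 - 3*j - 10) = (j - 1)*(j + 2)*(j - 5)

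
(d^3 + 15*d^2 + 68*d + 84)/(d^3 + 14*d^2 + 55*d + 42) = (d + 2)/(d + 1)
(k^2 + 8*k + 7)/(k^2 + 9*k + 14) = (k + 1)/(k + 2)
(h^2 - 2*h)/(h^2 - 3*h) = (h - 2)/(h - 3)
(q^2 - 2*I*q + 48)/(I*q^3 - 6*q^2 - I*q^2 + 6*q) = (-I*q - 8)/(q*(q - 1))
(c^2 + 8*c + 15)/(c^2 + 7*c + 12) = (c + 5)/(c + 4)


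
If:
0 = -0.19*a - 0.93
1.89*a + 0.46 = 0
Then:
No Solution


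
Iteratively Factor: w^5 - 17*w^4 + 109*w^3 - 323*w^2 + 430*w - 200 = (w - 5)*(w^4 - 12*w^3 + 49*w^2 - 78*w + 40) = (w - 5)*(w - 1)*(w^3 - 11*w^2 + 38*w - 40) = (w - 5)*(w - 4)*(w - 1)*(w^2 - 7*w + 10) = (w - 5)*(w - 4)*(w - 2)*(w - 1)*(w - 5)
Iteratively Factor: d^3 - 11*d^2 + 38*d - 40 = (d - 5)*(d^2 - 6*d + 8) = (d - 5)*(d - 4)*(d - 2)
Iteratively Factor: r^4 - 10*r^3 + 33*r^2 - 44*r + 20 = (r - 2)*(r^3 - 8*r^2 + 17*r - 10) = (r - 5)*(r - 2)*(r^2 - 3*r + 2) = (r - 5)*(r - 2)^2*(r - 1)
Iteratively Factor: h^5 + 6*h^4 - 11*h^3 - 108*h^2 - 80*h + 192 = (h + 4)*(h^4 + 2*h^3 - 19*h^2 - 32*h + 48) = (h + 4)^2*(h^3 - 2*h^2 - 11*h + 12) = (h + 3)*(h + 4)^2*(h^2 - 5*h + 4) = (h - 1)*(h + 3)*(h + 4)^2*(h - 4)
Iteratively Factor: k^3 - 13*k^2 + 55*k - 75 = (k - 5)*(k^2 - 8*k + 15) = (k - 5)*(k - 3)*(k - 5)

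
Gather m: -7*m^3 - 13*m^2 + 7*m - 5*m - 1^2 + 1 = -7*m^3 - 13*m^2 + 2*m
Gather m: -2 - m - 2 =-m - 4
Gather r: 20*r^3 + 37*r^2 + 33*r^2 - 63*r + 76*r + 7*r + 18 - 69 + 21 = 20*r^3 + 70*r^2 + 20*r - 30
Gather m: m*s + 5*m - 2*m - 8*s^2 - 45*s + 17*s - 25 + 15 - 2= m*(s + 3) - 8*s^2 - 28*s - 12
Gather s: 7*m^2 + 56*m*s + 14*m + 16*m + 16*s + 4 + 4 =7*m^2 + 30*m + s*(56*m + 16) + 8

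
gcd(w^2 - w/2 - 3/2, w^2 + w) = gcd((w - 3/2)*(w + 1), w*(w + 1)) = w + 1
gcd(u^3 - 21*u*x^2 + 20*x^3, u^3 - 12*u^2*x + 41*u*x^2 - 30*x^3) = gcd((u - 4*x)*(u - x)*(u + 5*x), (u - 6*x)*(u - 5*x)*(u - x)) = -u + x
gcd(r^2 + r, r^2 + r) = r^2 + r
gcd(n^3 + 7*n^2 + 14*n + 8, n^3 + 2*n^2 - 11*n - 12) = n^2 + 5*n + 4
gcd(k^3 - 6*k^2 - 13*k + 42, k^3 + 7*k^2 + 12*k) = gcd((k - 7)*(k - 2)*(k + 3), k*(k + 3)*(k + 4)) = k + 3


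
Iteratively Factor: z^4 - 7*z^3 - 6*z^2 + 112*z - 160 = (z + 4)*(z^3 - 11*z^2 + 38*z - 40) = (z - 2)*(z + 4)*(z^2 - 9*z + 20) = (z - 4)*(z - 2)*(z + 4)*(z - 5)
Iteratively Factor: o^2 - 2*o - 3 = (o - 3)*(o + 1)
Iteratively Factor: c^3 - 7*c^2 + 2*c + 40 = (c - 4)*(c^2 - 3*c - 10) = (c - 5)*(c - 4)*(c + 2)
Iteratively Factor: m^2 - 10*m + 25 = (m - 5)*(m - 5)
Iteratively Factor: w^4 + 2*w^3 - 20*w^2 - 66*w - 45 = (w + 1)*(w^3 + w^2 - 21*w - 45) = (w + 1)*(w + 3)*(w^2 - 2*w - 15) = (w + 1)*(w + 3)^2*(w - 5)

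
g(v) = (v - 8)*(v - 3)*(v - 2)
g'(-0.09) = 48.36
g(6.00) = -24.00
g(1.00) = -14.00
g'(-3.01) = 151.44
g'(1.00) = 23.00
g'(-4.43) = 220.05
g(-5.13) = -761.11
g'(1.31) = 17.09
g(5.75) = -23.20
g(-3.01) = -331.51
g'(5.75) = -4.31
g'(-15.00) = 1111.00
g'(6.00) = -2.00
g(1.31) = -7.80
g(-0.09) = -52.25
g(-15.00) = -7038.00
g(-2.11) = -212.33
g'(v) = (v - 8)*(v - 3) + (v - 8)*(v - 2) + (v - 3)*(v - 2) = 3*v^2 - 26*v + 46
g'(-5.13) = 258.33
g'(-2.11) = 114.22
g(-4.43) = -593.84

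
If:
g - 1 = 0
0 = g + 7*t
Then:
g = 1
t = -1/7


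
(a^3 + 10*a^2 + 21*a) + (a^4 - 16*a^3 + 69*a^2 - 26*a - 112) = a^4 - 15*a^3 + 79*a^2 - 5*a - 112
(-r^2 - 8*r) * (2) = -2*r^2 - 16*r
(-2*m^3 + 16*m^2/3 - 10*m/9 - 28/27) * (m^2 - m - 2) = -2*m^5 + 22*m^4/3 - 22*m^3/9 - 286*m^2/27 + 88*m/27 + 56/27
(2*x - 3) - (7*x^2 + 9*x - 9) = -7*x^2 - 7*x + 6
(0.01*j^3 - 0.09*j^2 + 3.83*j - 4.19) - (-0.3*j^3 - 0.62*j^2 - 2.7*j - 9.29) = 0.31*j^3 + 0.53*j^2 + 6.53*j + 5.1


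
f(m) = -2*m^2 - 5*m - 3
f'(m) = -4*m - 5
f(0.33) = -4.87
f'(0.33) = -6.32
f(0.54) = -6.28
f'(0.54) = -7.16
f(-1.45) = 0.04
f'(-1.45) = 0.80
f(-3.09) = -6.65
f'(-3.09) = 7.36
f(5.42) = -88.85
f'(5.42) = -26.68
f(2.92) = -34.65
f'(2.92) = -16.68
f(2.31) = -25.22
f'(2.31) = -14.24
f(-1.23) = 0.12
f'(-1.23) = -0.08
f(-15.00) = -378.00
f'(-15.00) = 55.00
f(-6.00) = -45.00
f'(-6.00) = 19.00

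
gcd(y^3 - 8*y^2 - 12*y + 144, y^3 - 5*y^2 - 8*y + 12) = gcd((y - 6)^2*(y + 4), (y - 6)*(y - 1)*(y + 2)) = y - 6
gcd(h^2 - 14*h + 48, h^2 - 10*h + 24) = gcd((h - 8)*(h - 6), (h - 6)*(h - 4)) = h - 6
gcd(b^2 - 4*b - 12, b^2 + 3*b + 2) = b + 2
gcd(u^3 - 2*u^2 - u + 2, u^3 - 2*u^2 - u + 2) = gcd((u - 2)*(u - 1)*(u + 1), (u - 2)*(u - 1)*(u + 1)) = u^3 - 2*u^2 - u + 2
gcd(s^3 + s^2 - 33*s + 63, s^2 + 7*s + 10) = 1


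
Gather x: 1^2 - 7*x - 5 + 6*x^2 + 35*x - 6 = 6*x^2 + 28*x - 10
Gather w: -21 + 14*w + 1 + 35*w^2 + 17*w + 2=35*w^2 + 31*w - 18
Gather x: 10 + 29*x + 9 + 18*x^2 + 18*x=18*x^2 + 47*x + 19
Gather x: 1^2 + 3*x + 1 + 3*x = 6*x + 2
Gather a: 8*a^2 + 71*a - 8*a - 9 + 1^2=8*a^2 + 63*a - 8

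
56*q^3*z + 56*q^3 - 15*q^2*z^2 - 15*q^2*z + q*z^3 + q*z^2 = (-8*q + z)*(-7*q + z)*(q*z + q)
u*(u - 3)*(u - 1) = u^3 - 4*u^2 + 3*u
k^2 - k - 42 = (k - 7)*(k + 6)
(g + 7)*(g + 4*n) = g^2 + 4*g*n + 7*g + 28*n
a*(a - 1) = a^2 - a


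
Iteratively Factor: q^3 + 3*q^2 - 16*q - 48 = (q - 4)*(q^2 + 7*q + 12) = (q - 4)*(q + 3)*(q + 4)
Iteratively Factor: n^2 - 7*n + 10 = (n - 5)*(n - 2)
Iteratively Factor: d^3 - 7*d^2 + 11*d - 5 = (d - 5)*(d^2 - 2*d + 1) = (d - 5)*(d - 1)*(d - 1)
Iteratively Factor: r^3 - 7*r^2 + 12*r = (r)*(r^2 - 7*r + 12) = r*(r - 3)*(r - 4)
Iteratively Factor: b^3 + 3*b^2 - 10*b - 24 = (b - 3)*(b^2 + 6*b + 8) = (b - 3)*(b + 2)*(b + 4)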